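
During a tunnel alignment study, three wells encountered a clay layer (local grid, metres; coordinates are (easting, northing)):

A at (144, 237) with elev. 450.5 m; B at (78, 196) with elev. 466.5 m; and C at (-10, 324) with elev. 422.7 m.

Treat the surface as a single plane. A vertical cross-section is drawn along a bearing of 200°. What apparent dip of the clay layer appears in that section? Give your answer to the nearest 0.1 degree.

Let the plane be z = a·E + b·N + c.
B−A: −66a − 41b = 16;  C−A: −154a + 87b = −27.8.
Solving gives a = −0.02092, b = −0.35657.
Unit vector along 200° is (sin 200°, cos 200°) = (-0.3420, -0.9397).
Slope in that direction = a·(-0.3420) + b·(-0.9397) = 0.34222.
Apparent dip = arctan|0.34222| = 18.9° (true dip is 19.7°, so apparent ≤ true as expected).

18.9°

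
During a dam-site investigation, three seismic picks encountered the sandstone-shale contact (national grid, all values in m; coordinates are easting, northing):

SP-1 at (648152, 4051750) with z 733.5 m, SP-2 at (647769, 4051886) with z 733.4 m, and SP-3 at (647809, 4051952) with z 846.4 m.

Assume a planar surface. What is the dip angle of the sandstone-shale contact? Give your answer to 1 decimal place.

56.2°

Let the plane be z = a·easting + b·northing + c.
SP-2−SP-1: −383a + 136b = −0.1;  SP-3−SP-1: −343a + 202b = 112.9.
Solving gives a = 0.50051, b = 1.40878.
Gradient magnitude |∇z| = √(a² + b²) = √(0.25051 + 1.98467) = 1.49505.
True dip = arctan(1.49505) = 56.2°, dipping toward SSW (azimuth ≈ 200°).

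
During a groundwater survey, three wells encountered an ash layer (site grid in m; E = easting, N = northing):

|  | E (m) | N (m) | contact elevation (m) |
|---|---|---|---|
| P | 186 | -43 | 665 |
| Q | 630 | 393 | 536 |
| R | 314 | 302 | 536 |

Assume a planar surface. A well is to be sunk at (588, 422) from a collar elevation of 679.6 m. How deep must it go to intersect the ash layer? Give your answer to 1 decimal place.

160.8 m

Two edge vectors: P→Q = (444, 436, -129), P→R = (128, 345, -129).
Normal n = (P→Q) × (P→R) = (-11739, 40764, 97372).
So ∂z/∂E = −n_x/n_z = 0.12056 and ∂z/∂N = −n_y/n_z = −0.41864.
Intercept c from P: 665 − 22.42 − 18.00 = 624.57.
At (588, 422): z_contact = 70.89 − 176.67 + 624.57 = 518.80 m.
Depth below ground = 679.6 − 518.80 = 160.8 m.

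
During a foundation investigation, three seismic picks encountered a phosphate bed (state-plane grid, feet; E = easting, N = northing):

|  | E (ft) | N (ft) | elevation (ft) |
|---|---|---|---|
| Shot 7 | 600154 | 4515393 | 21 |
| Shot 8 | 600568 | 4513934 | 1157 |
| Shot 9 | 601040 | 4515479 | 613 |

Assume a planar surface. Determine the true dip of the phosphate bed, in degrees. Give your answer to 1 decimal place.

42.7°

Two edge vectors: Shot 7→Shot 8 = (414, -1459, 1136), Shot 7→Shot 9 = (886, 86, 592).
Normal n = (Shot 7→Shot 8) × (Shot 7→Shot 9) = (-961424, 761408, 1328278).
So ∂z/∂E = −n_x/n_z = 0.72381 and ∂z/∂N = −n_y/n_z = −0.57323.
Gradient magnitude |∇z| = √(a² + b²) = √(0.52390 + 0.32859) = 0.92331.
True dip = arctan(0.92331) = 42.7°, dipping toward NW (azimuth ≈ 308°).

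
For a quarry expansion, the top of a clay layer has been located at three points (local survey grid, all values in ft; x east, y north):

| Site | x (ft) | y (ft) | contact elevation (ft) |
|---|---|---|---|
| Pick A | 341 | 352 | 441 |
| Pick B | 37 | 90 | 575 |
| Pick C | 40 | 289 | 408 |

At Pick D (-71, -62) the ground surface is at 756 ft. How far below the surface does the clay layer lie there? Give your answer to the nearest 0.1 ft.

Two edge vectors: Pick A→Pick B = (-304, -262, 134), Pick A→Pick C = (-301, -63, -33).
Normal n = (Pick A→Pick B) × (Pick A→Pick C) = (17088, -50366, -59710).
So ∂z/∂x = −n_x/n_z = 0.28618 and ∂z/∂y = −n_y/n_z = −0.84351.
Intercept c from Pick A: 441 − 97.59 + 296.92 = 640.33.
At (-71, -62): z_contact = −20.32 + 52.30 + 640.33 = 672.31 ft.
Depth below ground = 756 − 672.31 = 83.7 ft.

83.7 ft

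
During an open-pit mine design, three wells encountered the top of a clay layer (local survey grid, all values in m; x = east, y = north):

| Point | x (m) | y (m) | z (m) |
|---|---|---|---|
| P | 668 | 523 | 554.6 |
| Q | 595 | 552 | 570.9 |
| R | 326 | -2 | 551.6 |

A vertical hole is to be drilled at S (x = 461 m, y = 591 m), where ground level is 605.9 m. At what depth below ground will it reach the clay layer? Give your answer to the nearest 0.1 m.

6.8 m

Let the plane be z = a·x + b·y + c.
Q−P: −73a + 29b = 16.3;  R−P: −342a − 525b = −3.
Solving gives a = −0.17558, b = 0.12009.
Then c = 554.6 − a·668 − b·523 = 609.08.
At (461, 591): z_contact = −80.94 + 70.97 + 609.08 = 599.11 m.
Depth below ground = 605.9 − 599.11 = 6.8 m.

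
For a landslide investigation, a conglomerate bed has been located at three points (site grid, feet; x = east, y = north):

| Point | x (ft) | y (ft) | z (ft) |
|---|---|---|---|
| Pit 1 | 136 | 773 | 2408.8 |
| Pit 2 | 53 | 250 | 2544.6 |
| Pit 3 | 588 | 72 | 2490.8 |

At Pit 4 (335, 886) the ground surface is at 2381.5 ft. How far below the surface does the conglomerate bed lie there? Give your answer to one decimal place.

Two edge vectors: Pit 1→Pit 2 = (-83, -523, 135.8), Pit 1→Pit 3 = (452, -701, 82).
Normal n = (Pit 1→Pit 2) × (Pit 1→Pit 3) = (52309.8, 68187.6, 294579).
So ∂z/∂x = −n_x/n_z = −0.17757 and ∂z/∂y = −n_y/n_z = −0.23147.
Intercept c from Pit 1: 2408.8 + 24.15 + 178.93 = 2611.88.
At (335, 886): z_contact = −59.49 − 205.09 + 2611.88 = 2347.31 ft.
Depth below ground = 2381.5 − 2347.31 = 34.2 ft.

34.2 ft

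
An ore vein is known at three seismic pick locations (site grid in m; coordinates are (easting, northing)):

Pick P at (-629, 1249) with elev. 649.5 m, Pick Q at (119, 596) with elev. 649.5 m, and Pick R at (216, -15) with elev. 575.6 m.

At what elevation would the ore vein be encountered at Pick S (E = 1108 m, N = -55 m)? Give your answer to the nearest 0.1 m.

Let the plane be z = a·E + b·N + c.
Pick Q−Pick P: 748a − 653b = 0;  Pick R−Pick P: 845a − 1264b = −73.9.
Solving gives a = 0.122576, b = 0.140409.
Then c = 649.5 − a·-629 − b·1249 = 551.23.
At (1108, -55): z = 135.8 − 7.7 + 551.23 = 679.3 m.

679.3 m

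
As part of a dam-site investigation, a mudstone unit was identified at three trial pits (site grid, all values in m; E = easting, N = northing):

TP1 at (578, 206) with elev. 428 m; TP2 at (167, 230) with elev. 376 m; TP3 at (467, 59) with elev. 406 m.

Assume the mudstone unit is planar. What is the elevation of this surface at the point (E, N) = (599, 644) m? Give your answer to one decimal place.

453.4 m

Two edge vectors: TP1→TP2 = (-411, 24, -52), TP1→TP3 = (-111, -147, -22).
Normal n = (TP1→TP2) × (TP1→TP3) = (-8172, -3270, 63081).
So ∂z/∂E = −n_x/n_z = 0.12955 and ∂z/∂N = −n_y/n_z = 0.05184.
Intercept c from TP1: 428 − 74.88 − 10.68 = 342.44.
At (599, 644): z = 77.6 + 33.4 + 342.44 = 453.4 m.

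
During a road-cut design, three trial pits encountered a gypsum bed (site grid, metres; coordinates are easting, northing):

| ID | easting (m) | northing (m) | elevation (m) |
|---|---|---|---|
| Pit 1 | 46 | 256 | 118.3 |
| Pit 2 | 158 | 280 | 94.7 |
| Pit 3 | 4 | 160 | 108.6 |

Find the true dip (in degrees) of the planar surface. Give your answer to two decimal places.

18.44°

Two edge vectors: Pit 1→Pit 2 = (112, 24, -23.6), Pit 1→Pit 3 = (-42, -96, -9.7).
Normal n = (Pit 1→Pit 2) × (Pit 1→Pit 3) = (-2498.4, 2077.6, -9744).
So ∂z/∂easting = −n_x/n_z = −0.25640 and ∂z/∂northing = −n_y/n_z = 0.21322.
Gradient magnitude |∇z| = √(a² + b²) = √(0.06574 + 0.04546) = 0.33347.
True dip = arctan(0.33347) = 18.44°, dipping toward SE (azimuth ≈ 130°).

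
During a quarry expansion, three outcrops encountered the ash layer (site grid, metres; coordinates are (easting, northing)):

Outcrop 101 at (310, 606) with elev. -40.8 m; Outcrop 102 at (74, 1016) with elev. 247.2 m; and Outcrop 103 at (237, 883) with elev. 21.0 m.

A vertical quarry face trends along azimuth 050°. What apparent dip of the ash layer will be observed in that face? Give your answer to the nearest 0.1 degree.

52.3°

Let the plane be z = a·E + b·N + c.
Outcrop 102−Outcrop 101: −236a + 410b = 288;  Outcrop 103−Outcrop 101: −73a + 277b = 61.8.
Solving gives a = −1.53597, b = −0.18168.
Unit vector along 050° is (sin 50°, cos 50°) = (0.7660, 0.6428).
Slope in that direction = a·(0.7660) + b·(0.6428) = −1.29341.
Apparent dip = arctan|1.29341| = 52.3° (true dip is 57.1°, so apparent ≤ true as expected).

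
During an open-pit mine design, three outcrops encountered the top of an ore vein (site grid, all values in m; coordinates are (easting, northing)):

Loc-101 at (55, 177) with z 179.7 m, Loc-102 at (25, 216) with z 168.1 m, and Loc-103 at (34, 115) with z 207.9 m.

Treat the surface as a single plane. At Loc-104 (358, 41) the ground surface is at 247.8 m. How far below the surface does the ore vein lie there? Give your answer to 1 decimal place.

Let the plane be z = a·E + b·N + c.
Loc-102−Loc-101: −30a + 39b = −11.6;  Loc-103−Loc-101: −21a − 62b = 28.2.
Solving gives a = −0.14207, b = −0.40672.
Then c = 179.7 − a·55 − b·177 = 259.50.
At (358, 41): z_contact = −50.86 − 16.68 + 259.50 = 191.97 m.
Depth below ground = 247.8 − 191.97 = 55.8 m.

55.8 m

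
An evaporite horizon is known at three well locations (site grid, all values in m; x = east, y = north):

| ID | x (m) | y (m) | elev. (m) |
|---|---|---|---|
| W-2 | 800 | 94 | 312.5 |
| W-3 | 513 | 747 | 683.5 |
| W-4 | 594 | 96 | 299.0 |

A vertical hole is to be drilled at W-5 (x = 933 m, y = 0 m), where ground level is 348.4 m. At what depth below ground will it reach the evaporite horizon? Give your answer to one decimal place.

Let the plane be z = a·x + b·y + c.
W-3−W-2: −287a + 653b = 371;  W-4−W-2: −206a + 2b = −13.5.
Solving gives a = 0.07135, b = 0.59951.
Then c = 312.5 − a·800 − b·94 = 199.06.
At (933, 0): z_contact = 66.57 + 0.00 + 199.06 = 265.64 m.
Depth below ground = 348.4 − 265.64 = 82.8 m.

82.8 m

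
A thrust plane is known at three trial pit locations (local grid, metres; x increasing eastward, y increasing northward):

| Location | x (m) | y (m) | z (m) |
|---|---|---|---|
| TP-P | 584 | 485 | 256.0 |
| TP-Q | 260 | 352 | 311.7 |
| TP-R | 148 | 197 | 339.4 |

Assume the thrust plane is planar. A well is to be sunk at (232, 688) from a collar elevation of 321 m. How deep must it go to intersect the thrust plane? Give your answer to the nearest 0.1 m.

Let the plane be z = a·x + b·y + c.
TP-Q−TP-P: −324a − 133b = 55.7;  TP-R−TP-P: −436a − 288b = 83.4.
Solving gives a = −0.14011, b = −0.07747.
Then c = 256 − a·584 − b·485 = 375.40.
At (232, 688): z_contact = −32.51 − 53.30 + 375.40 = 289.59 m.
Depth below ground = 321 − 289.59 = 31.4 m.

31.4 m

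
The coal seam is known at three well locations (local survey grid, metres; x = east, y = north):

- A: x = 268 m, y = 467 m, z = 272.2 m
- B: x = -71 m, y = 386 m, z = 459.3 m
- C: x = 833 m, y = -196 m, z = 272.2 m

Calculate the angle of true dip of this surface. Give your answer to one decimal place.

Two edge vectors: A→B = (-339, -81, 187.1), A→C = (565, -663, 0).
Normal n = (A→B) × (A→C) = (124047.3, 105711.5, 270522).
So ∂z/∂x = −n_x/n_z = −0.45855 and ∂z/∂y = −n_y/n_z = −0.39077.
Gradient magnitude |∇z| = √(a² + b²) = √(0.21027 + 0.15270) = 0.60247.
True dip = arctan(0.60247) = 31.1°, dipping toward NE (azimuth ≈ 050°).

31.1°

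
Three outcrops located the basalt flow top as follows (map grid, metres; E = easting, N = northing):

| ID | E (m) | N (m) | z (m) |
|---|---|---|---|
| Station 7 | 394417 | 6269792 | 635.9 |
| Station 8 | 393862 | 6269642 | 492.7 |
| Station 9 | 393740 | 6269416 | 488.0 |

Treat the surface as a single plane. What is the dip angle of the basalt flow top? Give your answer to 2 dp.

Two edge vectors: Station 7→Station 8 = (-555, -150, -143.2), Station 7→Station 9 = (-677, -376, -147.9).
Normal n = (Station 7→Station 8) × (Station 7→Station 9) = (-31658.2, 14861.9, 107130).
So ∂z/∂E = −n_x/n_z = 0.29551 and ∂z/∂N = −n_y/n_z = −0.13873.
Gradient magnitude |∇z| = √(a² + b²) = √(0.08733 + 0.01925) = 0.32645.
True dip = arctan(0.32645) = 18.08°, dipping toward WNW (azimuth ≈ 295°).

18.08°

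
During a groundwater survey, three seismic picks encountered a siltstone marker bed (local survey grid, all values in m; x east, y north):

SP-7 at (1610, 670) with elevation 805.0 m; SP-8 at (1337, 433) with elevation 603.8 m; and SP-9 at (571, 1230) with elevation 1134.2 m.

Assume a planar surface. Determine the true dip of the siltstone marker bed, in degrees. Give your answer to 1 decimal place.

37.0°

Let the plane be z = a·x + b·y + c.
SP-8−SP-7: −273a − 237b = −201.2;  SP-9−SP-7: −1039a + 560b = 329.2.
Solving gives a = 0.08682, b = 0.74894.
Gradient magnitude |∇z| = √(a² + b²) = √(0.00754 + 0.56091) = 0.75395.
True dip = arctan(0.75395) = 37.0°, dipping toward S (azimuth ≈ 187°).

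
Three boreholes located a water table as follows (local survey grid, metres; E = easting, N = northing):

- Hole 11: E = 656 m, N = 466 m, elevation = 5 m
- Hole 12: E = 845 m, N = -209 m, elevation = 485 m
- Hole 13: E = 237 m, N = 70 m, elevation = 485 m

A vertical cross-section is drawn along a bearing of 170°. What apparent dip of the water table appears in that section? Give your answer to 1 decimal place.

Let the plane be z = a·E + b·N + c.
Hole 12−Hole 11: 189a − 675b = 480;  Hole 13−Hole 11: −419a − 396b = 480.
Solving gives a = −0.37442, b = −0.81595.
Unit vector along 170° is (sin 170°, cos 170°) = (0.1736, -0.9848).
Slope in that direction = a·(0.1736) + b·(-0.9848) = 0.73854.
Apparent dip = arctan|0.73854| = 36.4° (true dip is 41.9°, so apparent ≤ true as expected).

36.4°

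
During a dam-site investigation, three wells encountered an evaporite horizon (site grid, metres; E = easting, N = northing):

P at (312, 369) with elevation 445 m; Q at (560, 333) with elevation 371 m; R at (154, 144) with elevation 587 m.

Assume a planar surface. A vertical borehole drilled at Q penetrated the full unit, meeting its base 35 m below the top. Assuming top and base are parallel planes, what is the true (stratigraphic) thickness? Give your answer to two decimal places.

31.04 m

Let the plane be z = a·E + b·N + c.
Q−P: 248a − 36b = −74;  R−P: −158a − 225b = 142.
Solving gives a = −0.35392, b = −0.38258.
|∇z| = √(a²+b²) = 0.52118, so dip δ = arctan(0.52118) = 27.53°.
True thickness = vertical thickness × cos δ = 35 × cos 27.53° = 31.04 m.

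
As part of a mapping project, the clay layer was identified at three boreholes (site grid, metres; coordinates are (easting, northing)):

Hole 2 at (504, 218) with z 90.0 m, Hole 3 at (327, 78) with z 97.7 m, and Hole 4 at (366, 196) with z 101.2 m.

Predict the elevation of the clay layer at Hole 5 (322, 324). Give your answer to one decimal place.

Let the plane be z = a·E + b·N + c.
Hole 3−Hole 2: −177a − 140b = 7.7;  Hole 4−Hole 2: −138a − 22b = 11.2.
Solving gives a = −0.09067, b = 0.05963.
Then c = 90 − a·504 − b·218 = 122.70.
At (322, 324): z = −29.2 + 19.3 + 122.70 = 112.8 m.

112.8 m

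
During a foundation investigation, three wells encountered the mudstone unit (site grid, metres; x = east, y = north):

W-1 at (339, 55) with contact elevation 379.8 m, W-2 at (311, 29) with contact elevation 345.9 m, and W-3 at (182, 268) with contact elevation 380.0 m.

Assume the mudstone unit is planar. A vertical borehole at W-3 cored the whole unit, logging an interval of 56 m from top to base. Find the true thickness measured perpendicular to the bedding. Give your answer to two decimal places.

Let the plane be z = a·x + b·y + c.
W-2−W-1: −28a − 26b = −33.9;  W-3−W-1: −157a + 213b = 0.2.
Solving gives a = 0.71825, b = 0.53035.
|∇z| = √(a²+b²) = 0.89283, so dip δ = arctan(0.89283) = 41.76°.
True thickness = vertical thickness × cos δ = 56 × cos 41.76° = 41.77 m.

41.77 m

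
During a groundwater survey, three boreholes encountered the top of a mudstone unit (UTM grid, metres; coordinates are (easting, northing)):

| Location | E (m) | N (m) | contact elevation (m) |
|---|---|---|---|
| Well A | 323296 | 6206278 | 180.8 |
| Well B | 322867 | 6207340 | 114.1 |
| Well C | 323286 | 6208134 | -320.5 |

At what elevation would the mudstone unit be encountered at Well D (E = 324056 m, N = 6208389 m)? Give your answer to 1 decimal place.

Let the plane be z = a·E + b·N + c.
Well B−Well A: −429a + 1062b = −66.7;  Well C−Well A: −10a + 1856b = −501.3.
Solving gives a = −0.520090784, b = −0.272899196.
Then c = 180.8 − a·323296 − b·6206278 = 1862012.35.
At (324056, 6208389): z = −168538.5 − 1694264.4 + 1862012.35 = -790.6 m.

-790.6 m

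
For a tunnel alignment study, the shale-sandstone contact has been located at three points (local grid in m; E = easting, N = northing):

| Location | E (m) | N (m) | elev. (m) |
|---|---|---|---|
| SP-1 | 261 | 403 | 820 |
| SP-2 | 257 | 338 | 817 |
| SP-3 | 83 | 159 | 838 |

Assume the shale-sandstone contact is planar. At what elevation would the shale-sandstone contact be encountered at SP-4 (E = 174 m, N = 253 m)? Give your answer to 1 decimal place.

Two edge vectors: SP-1→SP-2 = (-4, -65, -3), SP-1→SP-3 = (-178, -244, 18).
Normal n = (SP-1→SP-2) × (SP-1→SP-3) = (-1902, 606, -10594).
So ∂z/∂E = −n_x/n_z = −0.17954 and ∂z/∂N = −n_y/n_z = 0.05720.
Intercept c from SP-1: 820 + 46.86 − 23.05 = 843.81.
At (174, 253): z = −31.2 + 14.5 + 843.81 = 827.0 m.

827.0 m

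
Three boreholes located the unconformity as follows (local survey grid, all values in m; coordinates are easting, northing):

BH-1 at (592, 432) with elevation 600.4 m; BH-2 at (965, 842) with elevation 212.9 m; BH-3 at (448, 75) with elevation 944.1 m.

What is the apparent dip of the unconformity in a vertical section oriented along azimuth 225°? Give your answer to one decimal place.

Let the plane be z = a·easting + b·northing + c.
BH-2−BH-1: 373a + 410b = −387.5;  BH-3−BH-1: −144a − 357b = 343.7.
Solving gives a = 0.03480, b = −0.97678.
Unit vector along 225° is (sin 225°, cos 225°) = (-0.7071, -0.7071).
Slope in that direction = a·(-0.7071) + b·(-0.7071) = 0.66608.
Apparent dip = arctan|0.66608| = 33.7° (true dip is 44.3°, so apparent ≤ true as expected).

33.7°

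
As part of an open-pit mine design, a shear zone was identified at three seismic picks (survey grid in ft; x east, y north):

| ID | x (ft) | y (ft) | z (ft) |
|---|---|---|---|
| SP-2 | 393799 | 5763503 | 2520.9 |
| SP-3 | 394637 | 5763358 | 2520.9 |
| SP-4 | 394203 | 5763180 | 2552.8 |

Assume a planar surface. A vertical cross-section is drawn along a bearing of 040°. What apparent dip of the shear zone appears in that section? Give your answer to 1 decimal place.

Two edge vectors: SP-2→SP-3 = (838, -145, 0), SP-2→SP-4 = (404, -323, 31.9).
Normal n = (SP-2→SP-3) × (SP-2→SP-4) = (-4625.5, -26732.2, -212094).
So ∂z/∂x = −n_x/n_z = −0.02181 and ∂z/∂y = −n_y/n_z = −0.12604.
Unit vector along 040° is (sin 40°, cos 40°) = (0.6428, 0.7660).
Slope in that direction = a·(0.6428) + b·(0.7660) = −0.11057.
Apparent dip = arctan|0.11057| = 6.3° (true dip is 7.3°, so apparent ≤ true as expected).

6.3°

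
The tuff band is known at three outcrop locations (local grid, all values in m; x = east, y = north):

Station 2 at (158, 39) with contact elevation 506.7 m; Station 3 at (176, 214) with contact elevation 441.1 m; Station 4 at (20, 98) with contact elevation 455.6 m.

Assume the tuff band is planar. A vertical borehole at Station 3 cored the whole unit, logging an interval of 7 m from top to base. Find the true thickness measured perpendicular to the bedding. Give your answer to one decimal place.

6.4 m

Two edge vectors: Station 2→Station 3 = (18, 175, -65.6), Station 2→Station 4 = (-138, 59, -51.1).
Normal n = (Station 2→Station 3) × (Station 2→Station 4) = (-5072.1, 9972.6, 25212).
So ∂z/∂x = −n_x/n_z = 0.20118 and ∂z/∂y = −n_y/n_z = −0.39555.
|∇z| = √(a²+b²) = 0.44377, so dip δ = arctan(0.44377) = 23.93°.
True thickness = vertical thickness × cos δ = 7 × cos 23.93° = 6.4 m.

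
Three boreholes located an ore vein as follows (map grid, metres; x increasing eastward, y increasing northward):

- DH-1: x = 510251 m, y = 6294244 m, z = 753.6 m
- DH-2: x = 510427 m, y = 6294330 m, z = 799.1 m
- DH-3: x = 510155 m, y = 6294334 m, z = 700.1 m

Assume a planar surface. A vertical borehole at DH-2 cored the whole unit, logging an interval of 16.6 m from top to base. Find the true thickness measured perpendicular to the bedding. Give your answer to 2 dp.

15.32 m

Two edge vectors: DH-1→DH-2 = (176, 86, 45.5), DH-1→DH-3 = (-96, 90, -53.5).
Normal n = (DH-1→DH-2) × (DH-1→DH-3) = (-8696, 5048, 24096).
So ∂z/∂x = −n_x/n_z = 0.36089 and ∂z/∂y = −n_y/n_z = −0.20950.
|∇z| = √(a²+b²) = 0.41729, so dip δ = arctan(0.41729) = 22.65°.
True thickness = vertical thickness × cos δ = 16.6 × cos 22.65° = 15.32 m.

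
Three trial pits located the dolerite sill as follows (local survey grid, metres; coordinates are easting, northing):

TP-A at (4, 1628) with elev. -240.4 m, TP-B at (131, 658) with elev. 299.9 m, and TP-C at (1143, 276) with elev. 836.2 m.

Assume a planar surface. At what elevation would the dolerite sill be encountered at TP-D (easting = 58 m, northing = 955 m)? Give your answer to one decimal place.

123.0 m

Two edge vectors: TP-A→TP-B = (127, -970, 540.3), TP-A→TP-C = (1139, -1352, 1076.6).
Normal n = (TP-A→TP-B) × (TP-A→TP-C) = (-313816.4, 478673.5, 933126).
So ∂z/∂easting = −n_x/n_z = 0.336307 and ∂z/∂northing = −n_y/n_z = −0.512978.
Intercept c from TP-A: -240.4 − 1.35 + 835.13 = 593.38.
At (58, 955): z = 19.5 − 489.9 + 593.38 = 123.0 m.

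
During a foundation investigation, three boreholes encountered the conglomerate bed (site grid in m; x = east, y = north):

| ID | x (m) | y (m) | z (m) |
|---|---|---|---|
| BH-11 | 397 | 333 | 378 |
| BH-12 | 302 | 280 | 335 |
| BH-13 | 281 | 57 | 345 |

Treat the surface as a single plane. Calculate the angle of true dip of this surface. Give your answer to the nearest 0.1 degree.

Two edge vectors: BH-11→BH-12 = (-95, -53, -43), BH-11→BH-13 = (-116, -276, -33).
Normal n = (BH-11→BH-12) × (BH-11→BH-13) = (-10119, 1853, 20072).
So ∂z/∂x = −n_x/n_z = 0.50414 and ∂z/∂y = −n_y/n_z = −0.09232.
Gradient magnitude |∇z| = √(a² + b²) = √(0.25415 + 0.00852) = 0.51252.
True dip = arctan(0.51252) = 27.1°, dipping toward W (azimuth ≈ 280°).

27.1°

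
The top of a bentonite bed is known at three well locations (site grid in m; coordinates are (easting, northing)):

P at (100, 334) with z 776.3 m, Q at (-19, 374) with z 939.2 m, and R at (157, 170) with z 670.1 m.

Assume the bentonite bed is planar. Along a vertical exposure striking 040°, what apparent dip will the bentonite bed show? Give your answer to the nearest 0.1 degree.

Two edge vectors: P→Q = (-119, 40, 162.9), P→R = (57, -164, -106.2).
Normal n = (P→Q) × (P→R) = (22467.6, -3352.5, 17236).
So ∂z/∂E = −n_x/n_z = −1.30353 and ∂z/∂N = −n_y/n_z = 0.19451.
Unit vector along 040° is (sin 40°, cos 40°) = (0.6428, 0.7660).
Slope in that direction = a·(0.6428) + b·(0.7660) = −0.68889.
Apparent dip = arctan|0.68889| = 34.6° (true dip is 52.8°, so apparent ≤ true as expected).

34.6°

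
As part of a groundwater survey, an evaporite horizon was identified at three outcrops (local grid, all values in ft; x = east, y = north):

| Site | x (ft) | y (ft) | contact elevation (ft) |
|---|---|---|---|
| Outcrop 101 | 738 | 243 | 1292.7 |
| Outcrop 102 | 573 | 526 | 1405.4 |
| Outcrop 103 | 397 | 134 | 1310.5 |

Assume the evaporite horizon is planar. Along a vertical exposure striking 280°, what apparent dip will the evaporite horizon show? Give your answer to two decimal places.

11.47°

Two edge vectors: Outcrop 101→Outcrop 102 = (-165, 283, 112.7), Outcrop 101→Outcrop 103 = (-341, -109, 17.8).
Normal n = (Outcrop 101→Outcrop 102) × (Outcrop 101→Outcrop 103) = (17321.7, -35493.7, 114488).
So ∂z/∂x = −n_x/n_z = −0.15130 and ∂z/∂y = −n_y/n_z = 0.31002.
Unit vector along 280° is (sin 280°, cos 280°) = (-0.9848, 0.1736).
Slope in that direction = a·(-0.9848) + b·(0.1736) = 0.20283.
Apparent dip = arctan|0.20283| = 11.47° (true dip is 19.0°, so apparent ≤ true as expected).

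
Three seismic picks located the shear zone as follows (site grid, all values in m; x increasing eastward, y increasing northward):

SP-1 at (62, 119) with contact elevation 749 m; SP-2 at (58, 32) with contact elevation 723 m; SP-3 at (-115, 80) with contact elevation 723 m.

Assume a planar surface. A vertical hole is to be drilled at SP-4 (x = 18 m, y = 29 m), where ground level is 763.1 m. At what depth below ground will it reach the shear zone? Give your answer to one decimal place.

44.3 m

Let the plane be z = a·x + b·y + c.
SP-2−SP-1: −4a − 87b = −26;  SP-3−SP-1: −177a − 39b = −26.
Solving gives a = 0.08187, b = 0.29509.
Then c = 749 − a·62 − b·119 = 708.81.
At (18, 29): z_contact = 1.47 + 8.56 + 708.81 = 718.84 m.
Depth below ground = 763.1 − 718.84 = 44.3 m.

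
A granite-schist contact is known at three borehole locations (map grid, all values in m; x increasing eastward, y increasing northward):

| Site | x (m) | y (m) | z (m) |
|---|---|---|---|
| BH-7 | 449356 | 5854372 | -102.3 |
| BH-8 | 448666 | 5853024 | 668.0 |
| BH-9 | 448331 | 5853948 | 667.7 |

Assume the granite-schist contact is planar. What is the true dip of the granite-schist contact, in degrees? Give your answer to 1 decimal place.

34.8°

Let the plane be z = a·x + b·y + c.
BH-8−BH-7: −690a − 1348b = 770.3;  BH-9−BH-7: −1025a − 424b = 770.
Solving gives a = −0.65313, b = −0.23712.
Gradient magnitude |∇z| = √(a² + b²) = √(0.42658 + 0.05623) = 0.69484.
True dip = arctan(0.69484) = 34.8°, dipping toward ENE (azimuth ≈ 070°).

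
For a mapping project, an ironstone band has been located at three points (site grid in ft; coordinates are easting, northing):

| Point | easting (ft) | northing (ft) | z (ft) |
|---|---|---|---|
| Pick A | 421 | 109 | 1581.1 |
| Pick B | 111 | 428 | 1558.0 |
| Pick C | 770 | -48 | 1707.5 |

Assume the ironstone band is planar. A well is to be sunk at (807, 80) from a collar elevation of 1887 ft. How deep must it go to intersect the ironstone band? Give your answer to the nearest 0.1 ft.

Let the plane be z = a·easting + b·northing + c.
Pick B−Pick A: −310a + 319b = −23.1;  Pick C−Pick A: 349a − 157b = 126.4.
Solving gives a = 0.58561, b = 0.49667.
Then c = 1581.1 − a·421 − b·109 = 1280.42.
At (807, 80): z_contact = 472.59 + 39.73 + 1280.42 = 1792.74 ft.
Depth below ground = 1887 − 1792.74 = 94.3 ft.

94.3 ft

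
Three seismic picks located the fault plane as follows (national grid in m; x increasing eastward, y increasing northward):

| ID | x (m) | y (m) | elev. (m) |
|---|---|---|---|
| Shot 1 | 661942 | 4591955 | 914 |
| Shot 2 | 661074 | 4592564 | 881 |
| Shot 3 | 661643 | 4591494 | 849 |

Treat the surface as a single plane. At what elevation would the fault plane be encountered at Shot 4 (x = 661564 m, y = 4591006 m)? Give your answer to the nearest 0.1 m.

Let the plane be z = a·x + b·y + c.
Shot 2−Shot 1: −868a + 609b = −33;  Shot 3−Shot 1: −299a − 461b = −65.
Solving gives a = 0.094115990, b = 0.079955139.
Then c = 914 − a·661942 − b·4591955 = −428535.73.
At (661564, 4591006): z = 62263.8 + 367074.5 − 428535.73 = 802.5 m.

802.5 m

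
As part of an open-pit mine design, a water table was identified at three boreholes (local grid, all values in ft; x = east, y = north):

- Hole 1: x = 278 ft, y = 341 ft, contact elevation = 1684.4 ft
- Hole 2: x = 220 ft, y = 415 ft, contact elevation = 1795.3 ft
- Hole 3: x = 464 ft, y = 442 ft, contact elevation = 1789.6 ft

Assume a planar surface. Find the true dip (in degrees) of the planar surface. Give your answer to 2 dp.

53.94°

Two edge vectors: Hole 1→Hole 2 = (-58, 74, 110.9), Hole 1→Hole 3 = (186, 101, 105.2).
Normal n = (Hole 1→Hole 2) × (Hole 1→Hole 3) = (-3416.1, 26729, -19622).
So ∂z/∂x = −n_x/n_z = −0.17410 and ∂z/∂y = −n_y/n_z = 1.36220.
Gradient magnitude |∇z| = √(a² + b²) = √(0.03031 + 1.85558) = 1.37328.
True dip = arctan(1.37328) = 53.94°, dipping toward S (azimuth ≈ 173°).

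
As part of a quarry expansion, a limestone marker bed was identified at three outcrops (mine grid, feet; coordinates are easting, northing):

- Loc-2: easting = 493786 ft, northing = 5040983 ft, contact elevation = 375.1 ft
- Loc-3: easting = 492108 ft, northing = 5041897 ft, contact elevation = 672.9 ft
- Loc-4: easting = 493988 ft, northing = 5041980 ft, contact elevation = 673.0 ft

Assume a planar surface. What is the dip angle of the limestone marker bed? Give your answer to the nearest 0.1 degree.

16.8°

Two edge vectors: Loc-2→Loc-3 = (-1678, 914, 297.8), Loc-2→Loc-4 = (202, 997, 297.9).
Normal n = (Loc-2→Loc-3) × (Loc-2→Loc-4) = (-24626, 560031.8, -1857594).
So ∂z/∂easting = −n_x/n_z = −0.01326 and ∂z/∂northing = −n_y/n_z = 0.30148.
Gradient magnitude |∇z| = √(a² + b²) = √(0.00018 + 0.09089) = 0.30177.
True dip = arctan(0.30177) = 16.8°, dipping toward S (azimuth ≈ 177°).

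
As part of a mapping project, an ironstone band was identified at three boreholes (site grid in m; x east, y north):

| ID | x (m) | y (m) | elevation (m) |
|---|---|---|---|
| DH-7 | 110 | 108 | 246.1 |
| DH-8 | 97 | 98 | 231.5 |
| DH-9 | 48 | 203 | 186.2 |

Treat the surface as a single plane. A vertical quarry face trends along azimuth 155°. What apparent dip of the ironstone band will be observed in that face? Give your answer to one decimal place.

Let the plane be z = a·x + b·y + c.
DH-8−DH-7: −13a − 10b = −14.6;  DH-9−DH-7: −62a + 95b = −59.9.
Solving gives a = 1.07062, b = 0.06819.
Unit vector along 155° is (sin 155°, cos 155°) = (0.4226, -0.9063).
Slope in that direction = a·(0.4226) + b·(-0.9063) = 0.39066.
Apparent dip = arctan|0.39066| = 21.3° (true dip is 47.0°, so apparent ≤ true as expected).

21.3°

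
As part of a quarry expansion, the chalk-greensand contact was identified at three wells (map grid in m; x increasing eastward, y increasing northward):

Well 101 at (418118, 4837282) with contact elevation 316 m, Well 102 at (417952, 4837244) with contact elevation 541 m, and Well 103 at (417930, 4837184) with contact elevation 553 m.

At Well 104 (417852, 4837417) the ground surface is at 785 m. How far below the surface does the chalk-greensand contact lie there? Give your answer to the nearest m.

Let the plane be z = a·x + b·y + c.
Well 102−Well 101: −166a − 38b = 225;  Well 103−Well 101: −188a − 98b = 237.
Solving gives a = −1.42963612, b = 0.32419991.
Then c = 316 − a·418118 − b·4837282 = −970173.80.
At (417852, 4837417): z_contact = −597376.3 + 1568290.2 − 970173.80 = 740.1 m.
Depth below ground = 785 − 740.1 = 45 m.

45 m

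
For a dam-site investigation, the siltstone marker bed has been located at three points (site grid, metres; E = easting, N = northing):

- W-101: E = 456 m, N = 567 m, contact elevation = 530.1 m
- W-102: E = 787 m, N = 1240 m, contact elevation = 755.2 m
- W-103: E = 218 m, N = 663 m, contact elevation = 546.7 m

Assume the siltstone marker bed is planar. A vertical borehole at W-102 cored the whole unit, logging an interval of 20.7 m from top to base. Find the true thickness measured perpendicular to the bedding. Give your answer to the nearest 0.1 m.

19.8 m

Two edge vectors: W-101→W-102 = (331, 673, 225.1), W-101→W-103 = (-238, 96, 16.6).
Normal n = (W-101→W-102) × (W-101→W-103) = (-10437.8, -59068.4, 191950).
So ∂z/∂E = −n_x/n_z = 0.05438 and ∂z/∂N = −n_y/n_z = 0.30773.
|∇z| = √(a²+b²) = 0.31250, so dip δ = arctan(0.31250) = 17.35°.
True thickness = vertical thickness × cos δ = 20.7 × cos 17.35° = 19.8 m.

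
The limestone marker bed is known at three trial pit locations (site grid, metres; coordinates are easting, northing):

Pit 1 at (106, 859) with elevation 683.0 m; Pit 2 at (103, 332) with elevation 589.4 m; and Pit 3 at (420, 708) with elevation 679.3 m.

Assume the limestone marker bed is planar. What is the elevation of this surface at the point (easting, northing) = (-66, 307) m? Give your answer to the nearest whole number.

Let the plane be z = a·easting + b·northing + c.
Pit 2−Pit 1: −3a − 527b = −93.6;  Pit 3−Pit 1: 314a − 151b = −3.7.
Solving gives a = 0.07343, b = 0.17719.
Then c = 683 − a·106 − b·859 = 523.01.
At (-66, 307): z = −4.8 + 54.4 + 523.01 = 572.6 m.

573 m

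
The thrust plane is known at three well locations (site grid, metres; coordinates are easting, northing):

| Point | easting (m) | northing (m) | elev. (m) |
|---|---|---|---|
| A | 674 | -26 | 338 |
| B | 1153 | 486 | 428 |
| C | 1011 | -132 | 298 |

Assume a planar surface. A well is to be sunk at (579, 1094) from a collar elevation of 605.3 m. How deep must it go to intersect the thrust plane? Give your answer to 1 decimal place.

14.4 m

Two edge vectors: A→B = (479, 512, 90), A→C = (337, -106, -40).
Normal n = (A→B) × (A→C) = (-10940, 49490, -223318).
So ∂z/∂easting = −n_x/n_z = −0.048988 and ∂z/∂northing = −n_y/n_z = 0.221612.
Intercept c from A: 338 + 33.02 + 5.76 = 376.78.
At (579, 1094): z_contact = −28.36 + 242.44 + 376.78 = 590.86 m.
Depth below ground = 605.3 − 590.86 = 14.4 m.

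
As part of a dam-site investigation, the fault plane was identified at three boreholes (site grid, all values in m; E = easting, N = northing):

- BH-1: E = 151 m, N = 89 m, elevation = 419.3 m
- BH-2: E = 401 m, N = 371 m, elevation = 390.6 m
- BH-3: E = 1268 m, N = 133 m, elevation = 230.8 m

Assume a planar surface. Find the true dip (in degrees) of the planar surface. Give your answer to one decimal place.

10.1°

Let the plane be z = a·E + b·N + c.
BH-2−BH-1: 250a + 282b = −28.7;  BH-3−BH-1: 1117a + 44b = −188.5.
Solving gives a = −0.17071, b = 0.04956.
Gradient magnitude |∇z| = √(a² + b²) = √(0.02914 + 0.00246) = 0.17776.
True dip = arctan(0.17776) = 10.1°, dipping toward ESE (azimuth ≈ 106°).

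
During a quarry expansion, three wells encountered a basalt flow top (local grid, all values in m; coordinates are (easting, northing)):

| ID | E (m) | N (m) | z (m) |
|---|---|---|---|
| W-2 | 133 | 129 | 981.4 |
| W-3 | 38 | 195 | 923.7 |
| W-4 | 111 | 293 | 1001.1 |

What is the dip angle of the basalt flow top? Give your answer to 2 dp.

Let the plane be z = a·E + b·N + c.
W-3−W-2: −95a + 66b = −57.7;  W-4−W-2: −22a + 164b = 19.7.
Solving gives a = 0.76182, b = 0.22232.
Gradient magnitude |∇z| = √(a² + b²) = √(0.58037 + 0.04943) = 0.79360.
True dip = arctan(0.79360) = 38.44°, dipping toward WSW (azimuth ≈ 254°).

38.44°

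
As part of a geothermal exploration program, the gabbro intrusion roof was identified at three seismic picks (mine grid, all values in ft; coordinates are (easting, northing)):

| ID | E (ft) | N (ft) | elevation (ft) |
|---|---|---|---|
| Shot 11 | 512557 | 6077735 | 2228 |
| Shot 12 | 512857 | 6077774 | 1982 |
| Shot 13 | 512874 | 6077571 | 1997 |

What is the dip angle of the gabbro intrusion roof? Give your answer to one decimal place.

Two edge vectors: Shot 11→Shot 12 = (300, 39, -246), Shot 11→Shot 13 = (317, -164, -231).
Normal n = (Shot 11→Shot 12) × (Shot 11→Shot 13) = (-49353, -8682, -61563).
So ∂z/∂E = −n_x/n_z = −0.80167 and ∂z/∂N = −n_y/n_z = −0.14103.
Gradient magnitude |∇z| = √(a² + b²) = √(0.64267 + 0.01989) = 0.81398.
True dip = arctan(0.81398) = 39.1°, dipping toward E (azimuth ≈ 080°).

39.1°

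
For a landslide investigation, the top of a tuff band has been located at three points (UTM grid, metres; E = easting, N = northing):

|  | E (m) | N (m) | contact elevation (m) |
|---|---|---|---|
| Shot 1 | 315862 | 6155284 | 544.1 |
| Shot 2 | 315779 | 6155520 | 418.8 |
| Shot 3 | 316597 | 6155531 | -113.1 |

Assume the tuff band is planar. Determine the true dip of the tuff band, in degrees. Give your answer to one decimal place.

Let the plane be z = a·E + b·N + c.
Shot 2−Shot 1: −83a + 236b = −125.3;  Shot 3−Shot 1: 735a + 247b = −657.2.
Solving gives a = −0.64008, b = −0.75604.
Gradient magnitude |∇z| = √(a² + b²) = √(0.40970 + 0.57160) = 0.99061.
True dip = arctan(0.99061) = 44.7°, dipping toward NE (azimuth ≈ 040°).

44.7°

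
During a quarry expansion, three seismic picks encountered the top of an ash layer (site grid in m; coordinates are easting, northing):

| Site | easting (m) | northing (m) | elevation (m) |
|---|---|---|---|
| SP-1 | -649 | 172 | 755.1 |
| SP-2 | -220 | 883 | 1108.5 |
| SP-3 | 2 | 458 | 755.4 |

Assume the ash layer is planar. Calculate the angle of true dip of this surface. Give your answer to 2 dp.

36.43°

Two edge vectors: SP-1→SP-2 = (429, 711, 353.4), SP-1→SP-3 = (651, 286, 0.3).
Normal n = (SP-1→SP-2) × (SP-1→SP-3) = (-100859.1, 229934.7, -340167).
So ∂z/∂easting = −n_x/n_z = −0.29650 and ∂z/∂northing = −n_y/n_z = 0.67595.
Gradient magnitude |∇z| = √(a² + b²) = √(0.08791 + 0.45690) = 0.73812.
True dip = arctan(0.73812) = 36.43°, dipping toward SSE (azimuth ≈ 156°).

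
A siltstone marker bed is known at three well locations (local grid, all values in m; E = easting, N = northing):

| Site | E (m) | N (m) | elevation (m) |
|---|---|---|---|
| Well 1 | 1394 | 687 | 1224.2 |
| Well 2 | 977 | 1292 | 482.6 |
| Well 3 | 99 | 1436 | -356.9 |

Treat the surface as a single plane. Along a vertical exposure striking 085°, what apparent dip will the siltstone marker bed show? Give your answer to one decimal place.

Let the plane be z = a·E + b·N + c.
Well 2−Well 1: −417a + 605b = −741.6;  Well 3−Well 1: −1295a + 749b = −1581.1.
Solving gives a = 0.85135, b = −0.63899.
Unit vector along 085° is (sin 85°, cos 85°) = (0.9962, 0.0872).
Slope in that direction = a·(0.9962) + b·(0.0872) = 0.79242.
Apparent dip = arctan|0.79242| = 38.4° (true dip is 46.8°, so apparent ≤ true as expected).

38.4°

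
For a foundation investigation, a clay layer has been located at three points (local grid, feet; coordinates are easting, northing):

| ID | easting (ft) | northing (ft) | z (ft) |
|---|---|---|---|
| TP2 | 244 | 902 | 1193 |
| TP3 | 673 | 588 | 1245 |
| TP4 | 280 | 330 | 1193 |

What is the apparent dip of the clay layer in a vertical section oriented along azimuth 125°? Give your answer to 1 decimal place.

5.7°

Two edge vectors: TP2→TP3 = (429, -314, 52), TP2→TP4 = (36, -572, 0).
Normal n = (TP2→TP3) × (TP2→TP4) = (29744, 1872, -234084).
So ∂z/∂easting = −n_x/n_z = 0.12707 and ∂z/∂northing = −n_y/n_z = 0.00800.
Unit vector along 125° is (sin 125°, cos 125°) = (0.8192, -0.5736).
Slope in that direction = a·(0.8192) + b·(-0.5736) = 0.09950.
Apparent dip = arctan|0.09950| = 5.7° (true dip is 7.3°, so apparent ≤ true as expected).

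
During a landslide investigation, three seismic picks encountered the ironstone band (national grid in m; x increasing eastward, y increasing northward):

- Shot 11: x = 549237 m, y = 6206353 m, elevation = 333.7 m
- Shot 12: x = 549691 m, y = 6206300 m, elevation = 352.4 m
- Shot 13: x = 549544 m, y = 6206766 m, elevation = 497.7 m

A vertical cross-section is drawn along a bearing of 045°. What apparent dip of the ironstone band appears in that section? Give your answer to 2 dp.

Two edge vectors: Shot 11→Shot 12 = (454, -53, 18.7), Shot 11→Shot 13 = (307, 413, 164).
Normal n = (Shot 11→Shot 12) × (Shot 11→Shot 13) = (-16415.1, -68715.1, 203773).
So ∂z/∂x = −n_x/n_z = 0.08056 and ∂z/∂y = −n_y/n_z = 0.33721.
Unit vector along 045° is (sin 45°, cos 45°) = (0.7071, 0.7071).
Slope in that direction = a·(0.7071) + b·(0.7071) = 0.29541.
Apparent dip = arctan|0.29541| = 16.46° (true dip is 19.1°, so apparent ≤ true as expected).

16.46°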